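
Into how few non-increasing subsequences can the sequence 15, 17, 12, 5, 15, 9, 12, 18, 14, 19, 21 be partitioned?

Place each on the leftmost legal pile:
15 → new pile 1 (tops now [15])
17 → new pile 2 (tops now [15, 17])
12 → pile 1 (tops now [12, 17])
5 → pile 1 (tops now [5, 17])
15 → pile 2 (tops now [5, 15])
9 → pile 2 (tops now [5, 9])
12 → new pile 3 (tops now [5, 9, 12])
18 → new pile 4 (tops now [5, 9, 12, 18])
14 → pile 4 (tops now [5, 9, 12, 14])
19 → new pile 5 (tops now [5, 9, 12, 14, 19])
21 → new pile 6 (tops now [5, 9, 12, 14, 19, 21])
Six piles.

6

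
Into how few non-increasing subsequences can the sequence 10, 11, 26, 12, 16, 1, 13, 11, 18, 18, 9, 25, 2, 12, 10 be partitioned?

6

Place each on the leftmost legal pile:
10 → new pile 1 (tops now [10])
11 → new pile 2 (tops now [10, 11])
26 → new pile 3 (tops now [10, 11, 26])
12 → pile 3 (tops now [10, 11, 12])
16 → new pile 4 (tops now [10, 11, 12, 16])
1 → pile 1 (tops now [1, 11, 12, 16])
13 → pile 4 (tops now [1, 11, 12, 13])
11 → pile 2 (tops now [1, 11, 12, 13])
18 → new pile 5 (tops now [1, 11, 12, 13, 18])
18 → pile 5 (tops now [1, 11, 12, 13, 18])
9 → pile 2 (tops now [1, 9, 12, 13, 18])
25 → new pile 6 (tops now [1, 9, 12, 13, 18, 25])
2 → pile 2 (tops now [1, 2, 12, 13, 18, 25])
12 → pile 3 (tops now [1, 2, 12, 13, 18, 25])
10 → pile 3 (tops now [1, 2, 10, 13, 18, 25])
Six piles.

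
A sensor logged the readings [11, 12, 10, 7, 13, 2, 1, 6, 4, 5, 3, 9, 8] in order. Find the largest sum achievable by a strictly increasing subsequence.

Let S[i] be the best sum of a strictly increasing subsequence ending at i:
i:      1  2  3  4  5  6  7  8  9 10 11 12 13
a[i]:  11 12 10  7 13  2  1  6  4  5  3  9  8
S:     11 23 10  7 36  2  1  8  6 11  5 20 19
Maximum is 36 (e.g. 11 + 12 + 13).

36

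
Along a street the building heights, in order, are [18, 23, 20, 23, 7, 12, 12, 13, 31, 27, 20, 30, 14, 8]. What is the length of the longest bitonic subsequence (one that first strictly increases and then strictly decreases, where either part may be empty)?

inc[i] = longest strictly increasing subsequence ending at i; dec[i] = longest strictly decreasing subsequence starting at i:
i:      1  2  3  4  5  6  7  8  9 10 11 12 13 14
a[i]:  18 23 20 23  7 12 12 13 31 27 20 30 14  8
inc:    1  2  2  3  1  2  2  3  4  4  4  5  4  2
dec:    3  4  3  4  1  2  2  2  5  4  3  3  2  1
Best peak at i=9 (value 31): inc=4, dec=5, length 4+5−1 = 8.

8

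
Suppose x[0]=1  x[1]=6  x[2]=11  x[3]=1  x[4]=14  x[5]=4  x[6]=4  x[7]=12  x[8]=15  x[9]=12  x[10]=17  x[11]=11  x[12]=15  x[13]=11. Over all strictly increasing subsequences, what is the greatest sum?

Let S[i] be the best sum of a strictly increasing subsequence ending at i:
i:      0  1  2  3  4  5  6  7  8  9 10 11 12 13
x[i]:   1  6 11  1 14  4  4 12 15 12 17 11 15 11
S:      1  7 18  1 32  5  5 30 47 30 64 18 47 18
Maximum is 64 (e.g. 1 + 6 + 11 + 14 + 15 + 17).

64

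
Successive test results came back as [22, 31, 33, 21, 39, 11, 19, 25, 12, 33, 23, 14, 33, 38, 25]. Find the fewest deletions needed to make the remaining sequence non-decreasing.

9

Fewest deletions = n − (longest non-decreasing subsequence).
i:      1  2  3  4  5  6  7  8  9 10 11 12 13 14 15
a[i]:  22 31 33 21 39 11 19 25 12 33 23 14 33 38 25
dp:     1  2  3  1  4  1  2  3  2  4  3  3  5  6  4
max dp = 6, so deletions = 15 − 6 = 9.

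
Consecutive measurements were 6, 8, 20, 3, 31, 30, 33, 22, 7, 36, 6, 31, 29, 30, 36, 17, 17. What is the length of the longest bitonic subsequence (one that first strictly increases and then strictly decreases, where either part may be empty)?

9

inc[i] = longest strictly increasing subsequence ending at i; dec[i] = longest strictly decreasing subsequence starting at i:
i:      1  2  3  4  5  6  7  8  9 10 11 12 13 14 15 16 17
a[i]:   6  8 20  3 31 30 33 22  7 36  6 31 29 30 36 17 17
inc:    1  2  3  1  4  4  5  4  2  6  2  5  5  6  7  3  3
dec:    2  3  3  1  5  4  4  3  2  4  1  3  2  2  2  1  1
Best peak at i=10 (value 36): inc=6, dec=4, length 6+4−1 = 9.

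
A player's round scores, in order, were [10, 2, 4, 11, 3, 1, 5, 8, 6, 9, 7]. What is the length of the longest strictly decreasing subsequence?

4

Negate each value so 'decreasing' becomes 'increasing', then run patience tails on the negated sequence:
-10 → extends → [-10]
-2 → extends → [-10, -2]
-4 → replaces -2 → [-10, -4]
-11 → replaces -10 → [-11, -4]
-3 → extends → [-11, -4, -3]
-1 → extends → [-11, -4, -3, -1]
-5 → replaces -4 → [-11, -5, -3, -1]
-8 → replaces -5 → [-11, -8, -3, -1]
-6 → replaces -3 → [-11, -8, -6, -1]
-9 → replaces -8 → [-11, -9, -6, -1]
-7 → replaces -6 → [-11, -9, -7, -1]
Four tails, so the longest strictly decreasing subsequence of the original has length 4.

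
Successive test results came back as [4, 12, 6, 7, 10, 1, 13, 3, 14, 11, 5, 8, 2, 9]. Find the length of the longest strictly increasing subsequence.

Track the smallest tail for each achievable length (strict):
4 → extends → [4]
12 → extends → [4, 12]
6 → replaces 12 → [4, 6]
7 → extends → [4, 6, 7]
10 → extends → [4, 6, 7, 10]
1 → replaces 4 → [1, 6, 7, 10]
13 → extends → [1, 6, 7, 10, 13]
3 → replaces 6 → [1, 3, 7, 10, 13]
14 → extends → [1, 3, 7, 10, 13, 14]
11 → replaces 13 → [1, 3, 7, 10, 11, 14]
5 → replaces 7 → [1, 3, 5, 10, 11, 14]
8 → replaces 10 → [1, 3, 5, 8, 11, 14]
2 → replaces 3 → [1, 2, 5, 8, 11, 14]
9 → replaces 11 → [1, 2, 5, 8, 9, 14]
Six tails, so the longest strictly increasing subsequence has length 6 (e.g. 4, 6, 7, 10, 13, 14).

6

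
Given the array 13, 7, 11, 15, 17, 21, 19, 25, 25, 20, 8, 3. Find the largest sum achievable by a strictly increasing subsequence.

96

Let S[i] be the best sum of a strictly increasing subsequence ending at i:
i:      1  2  3  4  5  6  7  8  9 10 11 12
a[i]:  13  7 11 15 17 21 19 25 25 20  8  3
S:     13  7 18 33 50 71 69 96 96 89 15  3
Maximum is 96 (e.g. 7 + 11 + 15 + 17 + 21 + 25).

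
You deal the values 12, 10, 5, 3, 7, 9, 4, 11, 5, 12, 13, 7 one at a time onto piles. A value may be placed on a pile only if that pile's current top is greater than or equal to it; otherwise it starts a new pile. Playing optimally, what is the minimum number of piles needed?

Place each on the leftmost legal pile:
12 → new pile 1 (tops now [12])
10 → pile 1 (tops now [10])
5 → pile 1 (tops now [5])
3 → pile 1 (tops now [3])
7 → new pile 2 (tops now [3, 7])
9 → new pile 3 (tops now [3, 7, 9])
4 → pile 2 (tops now [3, 4, 9])
11 → new pile 4 (tops now [3, 4, 9, 11])
5 → pile 3 (tops now [3, 4, 5, 11])
12 → new pile 5 (tops now [3, 4, 5, 11, 12])
13 → new pile 6 (tops now [3, 4, 5, 11, 12, 13])
7 → pile 4 (tops now [3, 4, 5, 7, 12, 13])
Six piles.

6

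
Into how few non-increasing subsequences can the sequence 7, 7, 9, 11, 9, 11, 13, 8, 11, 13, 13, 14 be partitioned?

5

Place each on the leftmost legal pile:
7 → new pile 1 (tops now [7])
7 → pile 1 (tops now [7])
9 → new pile 2 (tops now [7, 9])
11 → new pile 3 (tops now [7, 9, 11])
9 → pile 2 (tops now [7, 9, 11])
11 → pile 3 (tops now [7, 9, 11])
13 → new pile 4 (tops now [7, 9, 11, 13])
8 → pile 2 (tops now [7, 8, 11, 13])
11 → pile 3 (tops now [7, 8, 11, 13])
13 → pile 4 (tops now [7, 8, 11, 13])
13 → pile 4 (tops now [7, 8, 11, 13])
14 → new pile 5 (tops now [7, 8, 11, 13, 14])
Five piles.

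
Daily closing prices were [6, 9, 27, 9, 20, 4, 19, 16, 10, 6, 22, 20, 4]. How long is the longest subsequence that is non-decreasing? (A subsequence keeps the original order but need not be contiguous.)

5

Track the smallest tail for each achievable length (allowing ties):
6 → extends → [6]
9 → extends → [6, 9]
27 → extends → [6, 9, 27]
9 → replaces 27 → [6, 9, 9]
20 → extends → [6, 9, 9, 20]
4 → replaces 6 → [4, 9, 9, 20]
19 → replaces 20 → [4, 9, 9, 19]
16 → replaces 19 → [4, 9, 9, 16]
10 → replaces 16 → [4, 9, 9, 10]
6 → replaces 9 → [4, 6, 9, 10]
22 → extends → [4, 6, 9, 10, 22]
20 → replaces 22 → [4, 6, 9, 10, 20]
4 → replaces 6 → [4, 4, 9, 10, 20]
Five tails, so the longest non-decreasing subsequence has length 5 (e.g. 6, 9, 9, 20, 22).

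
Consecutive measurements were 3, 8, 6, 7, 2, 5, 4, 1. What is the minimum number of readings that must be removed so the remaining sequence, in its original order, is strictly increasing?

Fewest deletions = n − (longest strictly increasing subsequence).
Patience tails:
3 → extends → [3]
8 → extends → [3, 8]
6 → replaces 8 → [3, 6]
7 → extends → [3, 6, 7]
2 → replaces 3 → [2, 6, 7]
5 → replaces 6 → [2, 5, 7]
4 → replaces 5 → [2, 4, 7]
1 → replaces 2 → [1, 4, 7]
Longest strictly increasing subsequence has length 3, so deletions = 8 − 3 = 5.

5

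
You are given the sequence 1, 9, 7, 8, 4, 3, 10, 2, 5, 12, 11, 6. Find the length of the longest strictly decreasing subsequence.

5

Negate each value so 'decreasing' becomes 'increasing', then run patience tails on the negated sequence:
-1 → extends → [-1]
-9 → replaces -1 → [-9]
-7 → extends → [-9, -7]
-8 → replaces -7 → [-9, -8]
-4 → extends → [-9, -8, -4]
-3 → extends → [-9, -8, -4, -3]
-10 → replaces -9 → [-10, -8, -4, -3]
-2 → extends → [-10, -8, -4, -3, -2]
-5 → replaces -4 → [-10, -8, -5, -3, -2]
-12 → replaces -10 → [-12, -8, -5, -3, -2]
-11 → replaces -8 → [-12, -11, -5, -3, -2]
-6 → replaces -5 → [-12, -11, -6, -3, -2]
Five tails, so the longest strictly decreasing subsequence of the original has length 5.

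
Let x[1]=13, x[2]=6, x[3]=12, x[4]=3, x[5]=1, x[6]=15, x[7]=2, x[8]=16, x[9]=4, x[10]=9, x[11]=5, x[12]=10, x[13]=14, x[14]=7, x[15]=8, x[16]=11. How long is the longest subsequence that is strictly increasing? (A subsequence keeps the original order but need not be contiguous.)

7

Let dp[i] be the length of the longest such subsequence ending at index i:
i:      1  2  3  4  5  6  7  8  9 10 11 12 13 14 15 16
x[i]:  13  6 12  3  1 15  2 16  4  9  5 10 14  7  8 11
dp:     1  1  2  1  1  3  2  4  3  4  4  5  6  5  6  7
Maximum dp value is 7.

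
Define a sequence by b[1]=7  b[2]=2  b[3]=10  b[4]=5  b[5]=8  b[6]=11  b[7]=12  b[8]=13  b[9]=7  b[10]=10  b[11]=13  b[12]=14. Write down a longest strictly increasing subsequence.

Patience tails give the LIS length; then backtrack through the dp parents:
7 → extends → [7]
2 → replaces 7 → [2]
10 → extends → [2, 10]
5 → replaces 10 → [2, 5]
8 → extends → [2, 5, 8]
11 → extends → [2, 5, 8, 11]
12 → extends → [2, 5, 8, 11, 12]
13 → extends → [2, 5, 8, 11, 12, 13]
7 → replaces 8 → [2, 5, 7, 11, 12, 13]
10 → replaces 11 → [2, 5, 7, 10, 12, 13]
13 → already a tail → [2, 5, 7, 10, 12, 13]
14 → extends → [2, 5, 7, 10, 12, 13, 14]
Length 7; one witness is 2, 5, 8, 11, 12, 13, 14.

2, 5, 8, 11, 12, 13, 14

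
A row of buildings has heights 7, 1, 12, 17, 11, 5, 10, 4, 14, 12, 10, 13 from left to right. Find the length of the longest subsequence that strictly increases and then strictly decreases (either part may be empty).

inc[i] = longest strictly increasing subsequence ending at i; dec[i] = longest strictly decreasing subsequence starting at i:
i:      1  2  3  4  5  6  7  8  9 10 11 12
a[i]:   7  1 12 17 11  5 10  4 14 12 10 13
inc:    1  1  2  3  2  2  3  2  4  4  3  5
dec:    3  1  4  4  3  2  2  1  3  2  1  1
Best peak at i=4 (value 17): inc=3, dec=4, length 3+4−1 = 6.

6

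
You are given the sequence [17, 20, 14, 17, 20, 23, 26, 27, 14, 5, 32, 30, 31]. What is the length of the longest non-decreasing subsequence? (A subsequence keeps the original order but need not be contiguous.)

8

Let dp[i] be the length of the longest such subsequence ending at index i:
i:      1  2  3  4  5  6  7  8  9 10 11 12 13
a[i]:  17 20 14 17 20 23 26 27 14  5 32 30 31
dp:     1  2  1  2  3  4  5  6  2  1  7  7  8
Maximum dp value is 8.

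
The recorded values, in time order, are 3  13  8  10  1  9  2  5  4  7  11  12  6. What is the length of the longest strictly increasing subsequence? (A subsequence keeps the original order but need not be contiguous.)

6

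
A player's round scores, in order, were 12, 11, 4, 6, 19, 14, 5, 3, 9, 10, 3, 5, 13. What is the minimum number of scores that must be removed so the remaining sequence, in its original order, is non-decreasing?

Fewest deletions = n − (longest non-decreasing subsequence).
Patience tails:
12 → extends → [12]
11 → replaces 12 → [11]
4 → replaces 11 → [4]
6 → extends → [4, 6]
19 → extends → [4, 6, 19]
14 → replaces 19 → [4, 6, 14]
5 → replaces 6 → [4, 5, 14]
3 → replaces 4 → [3, 5, 14]
9 → replaces 14 → [3, 5, 9]
10 → extends → [3, 5, 9, 10]
3 → replaces 5 → [3, 3, 9, 10]
5 → replaces 9 → [3, 3, 5, 10]
13 → extends → [3, 3, 5, 10, 13]
Longest non-decreasing subsequence has length 5, so deletions = 13 − 5 = 8.

8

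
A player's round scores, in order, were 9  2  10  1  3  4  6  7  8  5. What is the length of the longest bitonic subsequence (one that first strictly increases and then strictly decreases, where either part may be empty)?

inc[i] = longest strictly increasing subsequence ending at i; dec[i] = longest strictly decreasing subsequence starting at i:
i:      1  2  3  4  5  6  7  8  9 10
a[i]:   9  2 10  1  3  4  6  7  8  5
inc:    1  1  2  1  2  3  4  5  6  4
dec:    3  2  3  1  1  1  2  2  2  1
Best peak at i=9 (value 8): inc=6, dec=2, length 6+2−1 = 7.

7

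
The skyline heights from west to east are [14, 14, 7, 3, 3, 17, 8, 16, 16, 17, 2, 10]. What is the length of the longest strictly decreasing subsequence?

Negate each value so 'decreasing' becomes 'increasing', then run patience tails on the negated sequence:
-14 → extends → [-14]
-14 → already a tail → [-14]
-7 → extends → [-14, -7]
-3 → extends → [-14, -7, -3]
-3 → already a tail → [-14, -7, -3]
-17 → replaces -14 → [-17, -7, -3]
-8 → replaces -7 → [-17, -8, -3]
-16 → replaces -8 → [-17, -16, -3]
-16 → already a tail → [-17, -16, -3]
-17 → already a tail → [-17, -16, -3]
-2 → extends → [-17, -16, -3, -2]
-10 → replaces -3 → [-17, -16, -10, -2]
Four tails, so the longest strictly decreasing subsequence of the original has length 4.

4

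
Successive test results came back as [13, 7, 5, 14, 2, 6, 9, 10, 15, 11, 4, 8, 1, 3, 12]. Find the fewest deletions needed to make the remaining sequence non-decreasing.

Fewest deletions = n − (longest non-decreasing subsequence).
i:      1  2  3  4  5  6  7  8  9 10 11 12 13 14 15
a[i]:  13  7  5 14  2  6  9 10 15 11  4  8  1  3 12
dp:     1  1  1  2  1  2  3  4  5  5  2  3  1  2  6
max dp = 6, so deletions = 15 − 6 = 9.

9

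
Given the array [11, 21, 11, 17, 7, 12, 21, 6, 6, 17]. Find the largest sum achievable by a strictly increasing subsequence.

49

Let S[i] be the best sum of a strictly increasing subsequence ending at i:
i:      1  2  3  4  5  6  7  8  9 10
a[i]:  11 21 11 17  7 12 21  6  6 17
S:     11 32 11 28  7 23 49  6  6 40
Maximum is 49 (e.g. 11 + 17 + 21).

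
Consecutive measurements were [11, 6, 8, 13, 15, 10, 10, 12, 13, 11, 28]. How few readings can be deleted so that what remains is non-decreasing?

Fewest deletions = n − (longest non-decreasing subsequence).
i:      1  2  3  4  5  6  7  8  9 10 11
a[i]:  11  6  8 13 15 10 10 12 13 11 28
dp:     1  1  2  3  4  3  4  5  6  5  7
max dp = 7, so deletions = 11 − 7 = 4.

4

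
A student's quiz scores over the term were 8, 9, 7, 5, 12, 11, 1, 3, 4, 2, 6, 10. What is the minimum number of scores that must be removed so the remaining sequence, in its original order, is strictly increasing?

7

Fewest deletions = n − (longest strictly increasing subsequence).
Patience tails:
8 → extends → [8]
9 → extends → [8, 9]
7 → replaces 8 → [7, 9]
5 → replaces 7 → [5, 9]
12 → extends → [5, 9, 12]
11 → replaces 12 → [5, 9, 11]
1 → replaces 5 → [1, 9, 11]
3 → replaces 9 → [1, 3, 11]
4 → replaces 11 → [1, 3, 4]
2 → replaces 3 → [1, 2, 4]
6 → extends → [1, 2, 4, 6]
10 → extends → [1, 2, 4, 6, 10]
Longest strictly increasing subsequence has length 5, so deletions = 12 − 5 = 7.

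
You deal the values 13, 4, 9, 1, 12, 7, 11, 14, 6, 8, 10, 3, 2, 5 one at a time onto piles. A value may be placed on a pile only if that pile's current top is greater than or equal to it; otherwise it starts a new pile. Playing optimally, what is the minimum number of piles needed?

4

Place each on the leftmost legal pile:
13 → new pile 1 (tops now [13])
4 → pile 1 (tops now [4])
9 → new pile 2 (tops now [4, 9])
1 → pile 1 (tops now [1, 9])
12 → new pile 3 (tops now [1, 9, 12])
7 → pile 2 (tops now [1, 7, 12])
11 → pile 3 (tops now [1, 7, 11])
14 → new pile 4 (tops now [1, 7, 11, 14])
6 → pile 2 (tops now [1, 6, 11, 14])
8 → pile 3 (tops now [1, 6, 8, 14])
10 → pile 4 (tops now [1, 6, 8, 10])
3 → pile 2 (tops now [1, 3, 8, 10])
2 → pile 2 (tops now [1, 2, 8, 10])
5 → pile 3 (tops now [1, 2, 5, 10])
Four piles.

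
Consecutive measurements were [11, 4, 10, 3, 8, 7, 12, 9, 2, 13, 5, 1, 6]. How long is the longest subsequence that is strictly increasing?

Track the smallest tail for each achievable length (strict):
11 → extends → [11]
4 → replaces 11 → [4]
10 → extends → [4, 10]
3 → replaces 4 → [3, 10]
8 → replaces 10 → [3, 8]
7 → replaces 8 → [3, 7]
12 → extends → [3, 7, 12]
9 → replaces 12 → [3, 7, 9]
2 → replaces 3 → [2, 7, 9]
13 → extends → [2, 7, 9, 13]
5 → replaces 7 → [2, 5, 9, 13]
1 → replaces 2 → [1, 5, 9, 13]
6 → replaces 9 → [1, 5, 6, 13]
Four tails, so the longest strictly increasing subsequence has length 4 (e.g. 4, 10, 12, 13).

4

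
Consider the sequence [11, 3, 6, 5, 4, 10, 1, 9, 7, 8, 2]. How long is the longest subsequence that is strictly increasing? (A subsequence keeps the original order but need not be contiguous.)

Let dp[i] be the length of the longest such subsequence ending at index i:
i:      1  2  3  4  5  6  7  8  9 10 11
a[i]:  11  3  6  5  4 10  1  9  7  8  2
dp:     1  1  2  2  2  3  1  3  3  4  2
Maximum dp value is 4.

4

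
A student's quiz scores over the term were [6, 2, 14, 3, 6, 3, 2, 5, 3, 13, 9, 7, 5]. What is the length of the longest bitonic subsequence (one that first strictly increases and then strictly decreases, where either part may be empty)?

7

inc[i] = longest strictly increasing subsequence ending at i; dec[i] = longest strictly decreasing subsequence starting at i:
i:      1  2  3  4  5  6  7  8  9 10 11 12 13
a[i]:   6  2 14  3  6  3  2  5  3 13  9  7  5
inc:    1  1  2  2  3  2  1  3  2  4  4  4  3
dec:    3  1  5  2  3  2  1  2  1  4  3  2  1
Best peak at i=10 (value 13): inc=4, dec=4, length 4+4−1 = 7.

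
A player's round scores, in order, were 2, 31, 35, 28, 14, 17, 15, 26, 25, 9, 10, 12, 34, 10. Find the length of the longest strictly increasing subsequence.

Let dp[i] be the length of the longest such subsequence ending at index i:
i:      1  2  3  4  5  6  7  8  9 10 11 12 13 14
a[i]:   2 31 35 28 14 17 15 26 25  9 10 12 34 10
dp:     1  2  3  2  2  3  3  4  4  2  3  4  5  3
Maximum dp value is 5.

5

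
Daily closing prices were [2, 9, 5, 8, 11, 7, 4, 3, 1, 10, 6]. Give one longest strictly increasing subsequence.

Patience tails give the LIS length; then backtrack through the dp parents:
2 → extends → [2]
9 → extends → [2, 9]
5 → replaces 9 → [2, 5]
8 → extends → [2, 5, 8]
11 → extends → [2, 5, 8, 11]
7 → replaces 8 → [2, 5, 7, 11]
4 → replaces 5 → [2, 4, 7, 11]
3 → replaces 4 → [2, 3, 7, 11]
1 → replaces 2 → [1, 3, 7, 11]
10 → replaces 11 → [1, 3, 7, 10]
6 → replaces 7 → [1, 3, 6, 10]
Length 4; one witness is 2, 5, 8, 11.

2, 5, 8, 11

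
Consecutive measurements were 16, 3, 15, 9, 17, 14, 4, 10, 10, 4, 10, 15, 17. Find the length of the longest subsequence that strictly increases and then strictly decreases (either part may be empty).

6

inc[i] = longest strictly increasing subsequence ending at i; dec[i] = longest strictly decreasing subsequence starting at i:
i:      1  2  3  4  5  6  7  8  9 10 11 12 13
a[i]:  16  3 15  9 17 14  4 10 10  4 10 15 17
inc:    1  1  2  2  3  3  2  3  3  2  3  4  5
dec:    5  1  4  2  4  3  1  2  2  1  1  1  1
Best peak at i=5 (value 17): inc=3, dec=4, length 3+4−1 = 6.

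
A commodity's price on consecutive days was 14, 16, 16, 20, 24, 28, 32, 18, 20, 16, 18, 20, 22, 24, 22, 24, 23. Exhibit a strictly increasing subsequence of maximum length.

14, 16, 20, 24, 28, 32

Patience tails give the LIS length; then backtrack through the dp parents:
14 → extends → [14]
16 → extends → [14, 16]
16 → already a tail → [14, 16]
20 → extends → [14, 16, 20]
24 → extends → [14, 16, 20, 24]
28 → extends → [14, 16, 20, 24, 28]
32 → extends → [14, 16, 20, 24, 28, 32]
18 → replaces 20 → [14, 16, 18, 24, 28, 32]
20 → replaces 24 → [14, 16, 18, 20, 28, 32]
16 → already a tail → [14, 16, 18, 20, 28, 32]
18 → already a tail → [14, 16, 18, 20, 28, 32]
20 → already a tail → [14, 16, 18, 20, 28, 32]
22 → replaces 28 → [14, 16, 18, 20, 22, 32]
24 → replaces 32 → [14, 16, 18, 20, 22, 24]
22 → already a tail → [14, 16, 18, 20, 22, 24]
24 → already a tail → [14, 16, 18, 20, 22, 24]
23 → replaces 24 → [14, 16, 18, 20, 22, 23]
Length 6; one witness is 14, 16, 20, 24, 28, 32.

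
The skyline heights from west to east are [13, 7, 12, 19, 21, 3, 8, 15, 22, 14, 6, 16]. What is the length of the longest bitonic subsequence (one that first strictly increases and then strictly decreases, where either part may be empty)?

inc[i] = longest strictly increasing subsequence ending at i; dec[i] = longest strictly decreasing subsequence starting at i:
i:      1  2  3  4  5  6  7  8  9 10 11 12
a[i]:  13  7 12 19 21  3  8 15 22 14  6 16
inc:    1  1  2  3  4  1  2  3  5  3  2  4
dec:    4  2  3  4  4  1  2  3  3  2  1  1
Best peak at i=5 (value 21): inc=4, dec=4, length 4+4−1 = 7.

7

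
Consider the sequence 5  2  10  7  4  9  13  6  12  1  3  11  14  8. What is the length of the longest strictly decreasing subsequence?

4

Negate each value so 'decreasing' becomes 'increasing', then run patience tails on the negated sequence:
-5 → extends → [-5]
-2 → extends → [-5, -2]
-10 → replaces -5 → [-10, -2]
-7 → replaces -2 → [-10, -7]
-4 → extends → [-10, -7, -4]
-9 → replaces -7 → [-10, -9, -4]
-13 → replaces -10 → [-13, -9, -4]
-6 → replaces -4 → [-13, -9, -6]
-12 → replaces -9 → [-13, -12, -6]
-1 → extends → [-13, -12, -6, -1]
-3 → replaces -1 → [-13, -12, -6, -3]
-11 → replaces -6 → [-13, -12, -11, -3]
-14 → replaces -13 → [-14, -12, -11, -3]
-8 → replaces -3 → [-14, -12, -11, -8]
Four tails, so the longest strictly decreasing subsequence of the original has length 4.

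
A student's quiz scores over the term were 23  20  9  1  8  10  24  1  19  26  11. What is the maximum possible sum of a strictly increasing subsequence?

73

Let S[i] be the best sum of a strictly increasing subsequence ending at i:
i:      1  2  3  4  5  6  7  8  9 10 11
a[i]:  23 20  9  1  8 10 24  1 19 26 11
S:     23 20  9  1  9 19 47  1 38 73 30
Maximum is 73 (e.g. 23 + 24 + 26).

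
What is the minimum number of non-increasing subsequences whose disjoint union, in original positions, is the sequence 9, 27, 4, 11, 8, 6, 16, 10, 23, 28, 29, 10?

6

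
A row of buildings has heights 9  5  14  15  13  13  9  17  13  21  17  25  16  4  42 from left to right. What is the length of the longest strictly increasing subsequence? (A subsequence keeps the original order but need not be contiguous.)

Let dp[i] be the length of the longest such subsequence ending at index i:
i:      1  2  3  4  5  6  7  8  9 10 11 12 13 14 15
a[i]:   9  5 14 15 13 13  9 17 13 21 17 25 16  4 42
dp:     1  1  2  3  2  2  2  4  3  5  4  6  4  1  7
Maximum dp value is 7.

7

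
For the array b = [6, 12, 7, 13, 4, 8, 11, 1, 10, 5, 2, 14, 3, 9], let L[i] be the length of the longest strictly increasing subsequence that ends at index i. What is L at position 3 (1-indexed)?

2

dp[i] = 1 + max{dp[j] : j<i, b[j]<b[i]} (or 1 if no such j):
i:      1  2  3  4  5  6  7  8  9 10 11 12 13 14
b[i]:   6 12  7 13  4  8 11  1 10  5  2 14  3  9
dp:     1  2  2  3  1  3  4  1  4  2  2  5  3  4
At index 3 the value is 2.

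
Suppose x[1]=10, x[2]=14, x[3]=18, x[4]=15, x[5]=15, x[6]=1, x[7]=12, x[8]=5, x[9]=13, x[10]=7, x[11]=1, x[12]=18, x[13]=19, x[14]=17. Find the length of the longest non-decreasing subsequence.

Let dp[i] be the length of the longest such subsequence ending at index i:
i:      1  2  3  4  5  6  7  8  9 10 11 12 13 14
x[i]:  10 14 18 15 15  1 12  5 13  7  1 18 19 17
dp:     1  2  3  3  4  1  2  2  3  3  2  5  6  5
Maximum dp value is 6.

6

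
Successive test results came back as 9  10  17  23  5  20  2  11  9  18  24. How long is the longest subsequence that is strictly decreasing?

4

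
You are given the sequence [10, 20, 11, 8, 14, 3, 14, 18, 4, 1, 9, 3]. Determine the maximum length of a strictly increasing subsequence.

4

Let dp[i] be the length of the longest such subsequence ending at index i:
i:      1  2  3  4  5  6  7  8  9 10 11 12
a[i]:  10 20 11  8 14  3 14 18  4  1  9  3
dp:     1  2  2  1  3  1  3  4  2  1  3  2
Maximum dp value is 4.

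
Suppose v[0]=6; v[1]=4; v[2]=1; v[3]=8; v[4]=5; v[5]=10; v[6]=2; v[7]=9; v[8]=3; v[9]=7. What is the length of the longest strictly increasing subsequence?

4

Let dp[i] be the length of the longest such subsequence ending at index i:
i:      0  1  2  3  4  5  6  7  8  9
v[i]:   6  4  1  8  5 10  2  9  3  7
dp:     1  1  1  2  2  3  2  3  3  4
Maximum dp value is 4.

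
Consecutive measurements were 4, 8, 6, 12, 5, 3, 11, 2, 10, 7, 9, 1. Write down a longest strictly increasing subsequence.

4, 6, 7, 9

Patience tails give the LIS length; then backtrack through the dp parents:
4 → extends → [4]
8 → extends → [4, 8]
6 → replaces 8 → [4, 6]
12 → extends → [4, 6, 12]
5 → replaces 6 → [4, 5, 12]
3 → replaces 4 → [3, 5, 12]
11 → replaces 12 → [3, 5, 11]
2 → replaces 3 → [2, 5, 11]
10 → replaces 11 → [2, 5, 10]
7 → replaces 10 → [2, 5, 7]
9 → extends → [2, 5, 7, 9]
1 → replaces 2 → [1, 5, 7, 9]
Length 4; one witness is 4, 6, 7, 9.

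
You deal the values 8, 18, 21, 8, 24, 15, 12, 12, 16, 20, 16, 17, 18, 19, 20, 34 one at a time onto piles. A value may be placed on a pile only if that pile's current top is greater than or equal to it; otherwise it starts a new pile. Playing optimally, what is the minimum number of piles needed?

8

Place each on the leftmost legal pile:
8 → new pile 1 (tops now [8])
18 → new pile 2 (tops now [8, 18])
21 → new pile 3 (tops now [8, 18, 21])
8 → pile 1 (tops now [8, 18, 21])
24 → new pile 4 (tops now [8, 18, 21, 24])
15 → pile 2 (tops now [8, 15, 21, 24])
12 → pile 2 (tops now [8, 12, 21, 24])
12 → pile 2 (tops now [8, 12, 21, 24])
16 → pile 3 (tops now [8, 12, 16, 24])
20 → pile 4 (tops now [8, 12, 16, 20])
16 → pile 3 (tops now [8, 12, 16, 20])
17 → pile 4 (tops now [8, 12, 16, 17])
18 → new pile 5 (tops now [8, 12, 16, 17, 18])
19 → new pile 6 (tops now [8, 12, 16, 17, 18, 19])
20 → new pile 7 (tops now [8, 12, 16, 17, 18, 19, 20])
34 → new pile 8 (tops now [8, 12, 16, 17, 18, 19, 20, 34])
Eight piles.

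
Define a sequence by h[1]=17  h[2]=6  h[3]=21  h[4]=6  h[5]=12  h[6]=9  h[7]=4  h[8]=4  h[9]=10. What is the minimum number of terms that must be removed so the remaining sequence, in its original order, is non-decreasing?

Fewest deletions = n − (longest non-decreasing subsequence).
i:      1  2  3  4  5  6  7  8  9
h[i]:  17  6 21  6 12  9  4  4 10
dp:     1  1  2  2  3  3  1  2  4
max dp = 4, so deletions = 9 − 4 = 5.

5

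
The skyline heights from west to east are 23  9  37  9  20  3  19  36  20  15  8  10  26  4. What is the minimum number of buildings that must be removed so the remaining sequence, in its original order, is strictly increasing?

Fewest deletions = n − (longest strictly increasing subsequence).
i:      1  2  3  4  5  6  7  8  9 10 11 12 13 14
a[i]:  23  9 37  9 20  3 19 36 20 15  8 10 26  4
dp:     1  1  2  1  2  1  2  3  3  2  2  3  4  2
max dp = 4, so deletions = 14 − 4 = 10.

10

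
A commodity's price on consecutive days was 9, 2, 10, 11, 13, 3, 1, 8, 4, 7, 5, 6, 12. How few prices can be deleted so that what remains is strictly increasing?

7

Fewest deletions = n − (longest strictly increasing subsequence).
i:      1  2  3  4  5  6  7  8  9 10 11 12 13
a[i]:   9  2 10 11 13  3  1  8  4  7  5  6 12
dp:     1  1  2  3  4  2  1  3  3  4  4  5  6
max dp = 6, so deletions = 13 − 6 = 7.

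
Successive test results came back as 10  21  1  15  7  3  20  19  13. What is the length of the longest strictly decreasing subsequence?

Let dp[i] be the longest strictly decreasing subsequence ending at i:
i:      1  2  3  4  5  6  7  8  9
a[i]:  10 21  1 15  7  3 20 19 13
dp:     1  1  2  2  3  4  2  3  4
Maximum is 4.

4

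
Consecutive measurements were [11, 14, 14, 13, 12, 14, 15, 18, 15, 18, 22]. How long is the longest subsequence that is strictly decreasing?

3

Let dp[i] be the longest strictly decreasing subsequence ending at i:
i:      1  2  3  4  5  6  7  8  9 10 11
a[i]:  11 14 14 13 12 14 15 18 15 18 22
dp:     1  1  1  2  3  1  1  1  2  1  1
Maximum is 3.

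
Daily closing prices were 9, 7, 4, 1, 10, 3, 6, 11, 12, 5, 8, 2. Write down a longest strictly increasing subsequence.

Patience tails give the LIS length; then backtrack through the dp parents:
9 → extends → [9]
7 → replaces 9 → [7]
4 → replaces 7 → [4]
1 → replaces 4 → [1]
10 → extends → [1, 10]
3 → replaces 10 → [1, 3]
6 → extends → [1, 3, 6]
11 → extends → [1, 3, 6, 11]
12 → extends → [1, 3, 6, 11, 12]
5 → replaces 6 → [1, 3, 5, 11, 12]
8 → replaces 11 → [1, 3, 5, 8, 12]
2 → replaces 3 → [1, 2, 5, 8, 12]
Length 5; one witness is 1, 3, 6, 11, 12.

1, 3, 6, 11, 12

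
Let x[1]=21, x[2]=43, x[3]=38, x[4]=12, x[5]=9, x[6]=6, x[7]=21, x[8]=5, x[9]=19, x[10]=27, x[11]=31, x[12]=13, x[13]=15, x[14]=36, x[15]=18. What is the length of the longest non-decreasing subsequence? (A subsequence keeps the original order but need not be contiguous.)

Let dp[i] be the length of the longest such subsequence ending at index i:
i:      1  2  3  4  5  6  7  8  9 10 11 12 13 14 15
x[i]:  21 43 38 12  9  6 21  5 19 27 31 13 15 36 18
dp:     1  2  2  1  1  1  2  1  2  3  4  2  3  5  4
Maximum dp value is 5.

5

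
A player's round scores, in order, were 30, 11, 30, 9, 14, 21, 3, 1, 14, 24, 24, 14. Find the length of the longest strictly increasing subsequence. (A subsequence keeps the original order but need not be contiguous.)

Let dp[i] be the length of the longest such subsequence ending at index i:
i:      1  2  3  4  5  6  7  8  9 10 11 12
a[i]:  30 11 30  9 14 21  3  1 14 24 24 14
dp:     1  1  2  1  2  3  1  1  2  4  4  2
Maximum dp value is 4.

4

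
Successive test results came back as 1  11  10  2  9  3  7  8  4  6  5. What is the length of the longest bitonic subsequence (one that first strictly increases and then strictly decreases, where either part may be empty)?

inc[i] = longest strictly increasing subsequence ending at i; dec[i] = longest strictly decreasing subsequence starting at i:
i:      1  2  3  4  5  6  7  8  9 10 11
a[i]:   1 11 10  2  9  3  7  8  4  6  5
inc:    1  2  2  2  3  3  4  5  4  5  5
dec:    1  6  5  1  4  1  3  3  1  2  1
Best peak at i=2 (value 11): inc=2, dec=6, length 2+6−1 = 7.

7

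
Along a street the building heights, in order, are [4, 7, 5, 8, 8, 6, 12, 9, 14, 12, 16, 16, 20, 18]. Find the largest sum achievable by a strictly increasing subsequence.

Let S[i] be the best sum of a strictly increasing subsequence ending at i:
i:      1  2  3  4  5  6  7  8  9 10 11 12 13 14
a[i]:   4  7  5  8  8  6 12  9 14 12 16 16 20 18
S:      4 11  9 19 19 15 31 28 45 40 61 61 81 79
Maximum is 81 (e.g. 4 + 7 + 8 + 12 + 14 + 16 + 20).

81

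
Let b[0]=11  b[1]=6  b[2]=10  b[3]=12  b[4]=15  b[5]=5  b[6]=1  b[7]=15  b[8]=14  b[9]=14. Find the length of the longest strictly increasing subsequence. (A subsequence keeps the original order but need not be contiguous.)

4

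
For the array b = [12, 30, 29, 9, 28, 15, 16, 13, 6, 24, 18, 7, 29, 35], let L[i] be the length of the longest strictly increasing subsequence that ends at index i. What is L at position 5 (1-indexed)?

dp[i] = 1 + max{dp[j] : j<i, b[j]<b[i]} (or 1 if no such j):
i:      1  2  3  4  5  6  7  8  9 10 11 12 13 14
b[i]:  12 30 29  9 28 15 16 13  6 24 18  7 29 35
dp:     1  2  2  1  2  2  3  2  1  4  4  2  5  6
At index 5 the value is 2.

2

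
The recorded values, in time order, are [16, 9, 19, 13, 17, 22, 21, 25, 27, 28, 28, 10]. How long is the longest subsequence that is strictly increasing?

7

Let dp[i] be the length of the longest such subsequence ending at index i:
i:      1  2  3  4  5  6  7  8  9 10 11 12
a[i]:  16  9 19 13 17 22 21 25 27 28 28 10
dp:     1  1  2  2  3  4  4  5  6  7  7  2
Maximum dp value is 7.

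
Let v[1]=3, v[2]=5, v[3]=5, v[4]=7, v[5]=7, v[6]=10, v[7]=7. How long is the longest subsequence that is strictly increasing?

4

Track the smallest tail for each achievable length (strict):
3 → extends → [3]
5 → extends → [3, 5]
5 → already a tail → [3, 5]
7 → extends → [3, 5, 7]
7 → already a tail → [3, 5, 7]
10 → extends → [3, 5, 7, 10]
7 → already a tail → [3, 5, 7, 10]
Four tails, so the longest strictly increasing subsequence has length 4 (e.g. 3, 5, 7, 10).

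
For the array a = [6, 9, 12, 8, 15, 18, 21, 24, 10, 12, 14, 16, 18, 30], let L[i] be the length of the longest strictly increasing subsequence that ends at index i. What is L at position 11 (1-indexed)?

dp[i] = 1 + max{dp[j] : j<i, a[j]<a[i]} (or 1 if no such j):
i:      1  2  3  4  5  6  7  8  9 10 11 12 13 14
a[i]:   6  9 12  8 15 18 21 24 10 12 14 16 18 30
dp:     1  2  3  2  4  5  6  7  3  4  5  6  7  8
At index 11 the value is 5.

5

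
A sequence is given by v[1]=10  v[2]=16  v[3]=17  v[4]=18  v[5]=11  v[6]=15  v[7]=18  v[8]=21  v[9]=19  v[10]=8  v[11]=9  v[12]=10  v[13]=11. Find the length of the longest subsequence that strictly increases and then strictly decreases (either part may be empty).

inc[i] = longest strictly increasing subsequence ending at i; dec[i] = longest strictly decreasing subsequence starting at i:
i:      1  2  3  4  5  6  7  8  9 10 11 12 13
v[i]:  10 16 17 18 11 15 18 21 19  8  9 10 11
inc:    1  2  3  4  2  3  4  5  5  1  2  3  4
dec:    2  3  3  3  2  2  2  3  2  1  1  1  1
Best peak at i=8 (value 21): inc=5, dec=3, length 5+3−1 = 7.

7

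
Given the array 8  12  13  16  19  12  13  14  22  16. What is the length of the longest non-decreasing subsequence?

6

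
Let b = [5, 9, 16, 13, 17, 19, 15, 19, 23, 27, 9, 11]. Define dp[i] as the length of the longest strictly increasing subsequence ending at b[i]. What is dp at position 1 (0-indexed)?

2

dp[i] = 1 + max{dp[j] : j<i, b[j]<b[i]} (or 1 if no such j):
i:      0  1  2  3  4  5  6  7  8  9 10 11
b[i]:   5  9 16 13 17 19 15 19 23 27  9 11
dp:     1  2  3  3  4  5  4  5  6  7  2  3
At index 1 the value is 2.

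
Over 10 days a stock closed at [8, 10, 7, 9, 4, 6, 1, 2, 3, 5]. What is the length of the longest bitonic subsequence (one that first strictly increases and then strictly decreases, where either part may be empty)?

inc[i] = longest strictly increasing subsequence ending at i; dec[i] = longest strictly decreasing subsequence starting at i:
i:      1  2  3  4  5  6  7  8  9 10
a[i]:   8 10  7  9  4  6  1  2  3  5
inc:    1  2  1  2  1  2  1  2  3  4
dec:    4  4  3  3  2  2  1  1  1  1
Best peak at i=2 (value 10): inc=2, dec=4, length 2+4−1 = 5.

5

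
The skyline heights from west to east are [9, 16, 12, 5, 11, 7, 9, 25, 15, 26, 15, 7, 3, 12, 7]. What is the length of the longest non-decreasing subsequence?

5

Track the smallest tail for each achievable length (allowing ties):
9 → extends → [9]
16 → extends → [9, 16]
12 → replaces 16 → [9, 12]
5 → replaces 9 → [5, 12]
11 → replaces 12 → [5, 11]
7 → replaces 11 → [5, 7]
9 → extends → [5, 7, 9]
25 → extends → [5, 7, 9, 25]
15 → replaces 25 → [5, 7, 9, 15]
26 → extends → [5, 7, 9, 15, 26]
15 → replaces 26 → [5, 7, 9, 15, 15]
7 → replaces 9 → [5, 7, 7, 15, 15]
3 → replaces 5 → [3, 7, 7, 15, 15]
12 → replaces 15 → [3, 7, 7, 12, 15]
7 → replaces 12 → [3, 7, 7, 7, 15]
Five tails, so the longest non-decreasing subsequence has length 5 (e.g. 5, 7, 9, 25, 26).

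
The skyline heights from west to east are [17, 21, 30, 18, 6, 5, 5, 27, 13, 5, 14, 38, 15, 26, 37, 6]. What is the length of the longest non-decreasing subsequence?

7

Track the smallest tail for each achievable length (allowing ties):
17 → extends → [17]
21 → extends → [17, 21]
30 → extends → [17, 21, 30]
18 → replaces 21 → [17, 18, 30]
6 → replaces 17 → [6, 18, 30]
5 → replaces 6 → [5, 18, 30]
5 → replaces 18 → [5, 5, 30]
27 → replaces 30 → [5, 5, 27]
13 → replaces 27 → [5, 5, 13]
5 → replaces 13 → [5, 5, 5]
14 → extends → [5, 5, 5, 14]
38 → extends → [5, 5, 5, 14, 38]
15 → replaces 38 → [5, 5, 5, 14, 15]
26 → extends → [5, 5, 5, 14, 15, 26]
37 → extends → [5, 5, 5, 14, 15, 26, 37]
6 → replaces 14 → [5, 5, 5, 6, 15, 26, 37]
Seven tails, so the longest non-decreasing subsequence has length 7 (e.g. 5, 5, 13, 14, 15, 26, 37).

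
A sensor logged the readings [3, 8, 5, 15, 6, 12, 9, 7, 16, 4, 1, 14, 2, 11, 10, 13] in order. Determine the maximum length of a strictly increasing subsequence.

6

Track the smallest tail for each achievable length (strict):
3 → extends → [3]
8 → extends → [3, 8]
5 → replaces 8 → [3, 5]
15 → extends → [3, 5, 15]
6 → replaces 15 → [3, 5, 6]
12 → extends → [3, 5, 6, 12]
9 → replaces 12 → [3, 5, 6, 9]
7 → replaces 9 → [3, 5, 6, 7]
16 → extends → [3, 5, 6, 7, 16]
4 → replaces 5 → [3, 4, 6, 7, 16]
1 → replaces 3 → [1, 4, 6, 7, 16]
14 → replaces 16 → [1, 4, 6, 7, 14]
2 → replaces 4 → [1, 2, 6, 7, 14]
11 → replaces 14 → [1, 2, 6, 7, 11]
10 → replaces 11 → [1, 2, 6, 7, 10]
13 → extends → [1, 2, 6, 7, 10, 13]
Six tails, so the longest strictly increasing subsequence has length 6 (e.g. 3, 5, 6, 9, 11, 13).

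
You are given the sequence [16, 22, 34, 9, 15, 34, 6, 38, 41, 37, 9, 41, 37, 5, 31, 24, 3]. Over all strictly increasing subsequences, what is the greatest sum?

Let S[i] be the best sum of a strictly increasing subsequence ending at i:
i:       1   2   3   4   5   6   7   8   9  10  11  12  13  14  15  16  17
a[i]:   16  22  34   9  15  34   6  38  41  37   9  41  37   5  31  24   3
S:      16  38  72   9  24  72   6 110 151 109  15 151 109   5  69  62   3
Maximum is 151 (e.g. 16 + 22 + 34 + 38 + 41).

151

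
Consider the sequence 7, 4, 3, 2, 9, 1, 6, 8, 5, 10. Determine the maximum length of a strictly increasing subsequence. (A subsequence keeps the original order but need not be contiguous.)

4

Let dp[i] be the length of the longest such subsequence ending at index i:
i:      1  2  3  4  5  6  7  8  9 10
a[i]:   7  4  3  2  9  1  6  8  5 10
dp:     1  1  1  1  2  1  2  3  2  4
Maximum dp value is 4.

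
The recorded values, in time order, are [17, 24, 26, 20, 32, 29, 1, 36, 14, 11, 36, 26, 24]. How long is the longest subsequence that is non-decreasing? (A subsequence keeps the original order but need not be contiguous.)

6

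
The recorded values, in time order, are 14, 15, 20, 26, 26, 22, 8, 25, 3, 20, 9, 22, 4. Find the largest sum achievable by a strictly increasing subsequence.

96

Let S[i] be the best sum of a strictly increasing subsequence ending at i:
i:      1  2  3  4  5  6  7  8  9 10 11 12 13
a[i]:  14 15 20 26 26 22  8 25  3 20  9 22  4
S:     14 29 49 75 75 71  8 96  3 49 17 71  7
Maximum is 96 (e.g. 14 + 15 + 20 + 22 + 25).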